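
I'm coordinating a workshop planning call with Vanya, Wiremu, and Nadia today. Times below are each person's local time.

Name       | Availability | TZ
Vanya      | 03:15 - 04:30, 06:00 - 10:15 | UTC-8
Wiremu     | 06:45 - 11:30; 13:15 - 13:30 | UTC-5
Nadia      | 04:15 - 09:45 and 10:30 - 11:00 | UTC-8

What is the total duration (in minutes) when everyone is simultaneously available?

165

Vanya in UTC: 11:15-12:30, 14:00-18:15 (add 8h to convert from UTC-8).
Wiremu in UTC: 11:45-16:30, 18:15-18:30 (add 5h to convert from UTC-5).
Nadia in UTC: 12:15-17:45, 18:30-19:00 (add 8h to convert from UTC-8).
Vanya ∩ Wiremu: 11:45-12:30, 14:00-16:30.
Vanya ∩ Wiremu ∩ Nadia: 12:15-12:30, 14:00-16:30.
Those are the intersection windows.
Summing the common windows: 15 + 150 = 165 minutes.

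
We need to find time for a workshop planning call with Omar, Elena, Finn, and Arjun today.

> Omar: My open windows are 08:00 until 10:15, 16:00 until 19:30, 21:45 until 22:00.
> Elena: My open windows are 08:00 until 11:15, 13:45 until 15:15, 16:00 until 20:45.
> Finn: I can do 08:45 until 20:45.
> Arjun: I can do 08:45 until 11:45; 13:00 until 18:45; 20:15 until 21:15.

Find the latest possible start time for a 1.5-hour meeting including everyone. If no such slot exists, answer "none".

Omar ∩ Elena: 08:00-10:15, 16:00-19:30.
Omar ∩ Elena ∩ Finn: 08:45-10:15, 16:00-19:30.
Omar ∩ Elena ∩ Finn ∩ Arjun: 08:45-10:15, 16:00-18:45.
So the common availability across everyone is 08:45-10:15, 16:00-18:45.
The last common window of at least 90 minutes is 16:00-18:45; a 90-minute meeting can start as late as 17:15 and still end by 18:45.

17:15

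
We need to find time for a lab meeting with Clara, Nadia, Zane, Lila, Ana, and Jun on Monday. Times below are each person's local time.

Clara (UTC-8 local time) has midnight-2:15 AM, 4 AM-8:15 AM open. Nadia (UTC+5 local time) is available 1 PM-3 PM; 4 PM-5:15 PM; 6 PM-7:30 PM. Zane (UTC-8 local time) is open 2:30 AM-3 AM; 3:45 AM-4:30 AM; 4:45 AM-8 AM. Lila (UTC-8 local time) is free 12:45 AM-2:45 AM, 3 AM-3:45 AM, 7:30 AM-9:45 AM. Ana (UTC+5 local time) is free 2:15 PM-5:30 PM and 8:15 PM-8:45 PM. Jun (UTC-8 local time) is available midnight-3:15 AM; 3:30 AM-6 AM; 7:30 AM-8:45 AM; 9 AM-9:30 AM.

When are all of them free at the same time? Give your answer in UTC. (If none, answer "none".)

Clara in UTC: 08:00-10:15, 12:00-16:15 (add 8h to convert from UTC-8).
Nadia in UTC: 08:00-10:00, 11:00-12:15, 13:00-14:30 (subtract 5h to convert from UTC+5).
Zane in UTC: 10:30-11:00, 11:45-12:30, 12:45-16:00 (add 8h to convert from UTC-8).
Lila in UTC: 08:45-10:45, 11:00-11:45, 15:30-17:45 (add 8h to convert from UTC-8).
Ana in UTC: 09:15-12:30, 15:15-15:45 (subtract 5h to convert from UTC+5).
Jun in UTC: 08:00-11:15, 11:30-14:00, 15:30-16:45, 17:00-17:30 (add 8h to convert from UTC-8).
Clara ∩ Nadia: 08:00-10:00, 12:00-12:15, 13:00-14:30.
Clara ∩ Nadia ∩ Zane: 12:00-12:15, 13:00-14:30.
Clara ∩ Nadia ∩ Zane ∩ Lila: ∅.
Clara ∩ Nadia ∩ Zane ∩ Lila ∩ Ana: ∅.
Clara ∩ Nadia ∩ Zane ∩ Lila ∩ Ana ∩ Jun: ∅.
There is no time when everyone is free.

none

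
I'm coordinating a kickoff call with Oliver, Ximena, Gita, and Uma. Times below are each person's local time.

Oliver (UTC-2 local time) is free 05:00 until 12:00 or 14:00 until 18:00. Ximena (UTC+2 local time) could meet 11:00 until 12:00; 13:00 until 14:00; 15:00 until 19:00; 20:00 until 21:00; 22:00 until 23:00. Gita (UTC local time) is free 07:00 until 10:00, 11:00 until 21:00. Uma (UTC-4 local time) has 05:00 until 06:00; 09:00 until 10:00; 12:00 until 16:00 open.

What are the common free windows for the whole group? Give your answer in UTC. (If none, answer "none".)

Oliver in UTC: 07:00-14:00, 16:00-20:00 (add 2h to convert from UTC-2).
Ximena in UTC: 09:00-10:00, 11:00-12:00, 13:00-17:00, 18:00-19:00, 20:00-21:00 (subtract 2h to convert from UTC+2).
Gita in UTC: 07:00-10:00, 11:00-21:00.
Uma in UTC: 09:00-10:00, 13:00-14:00, 16:00-20:00 (add 4h to convert from UTC-4).
Oliver ∩ Ximena: 09:00-10:00, 11:00-12:00, 13:00-14:00, 16:00-17:00, 18:00-19:00.
Oliver ∩ Ximena ∩ Gita: 09:00-10:00, 11:00-12:00, 13:00-14:00, 16:00-17:00, 18:00-19:00.
Oliver ∩ Ximena ∩ Gita ∩ Uma: 09:00-10:00, 13:00-14:00, 16:00-17:00, 18:00-19:00.

09:00-10:00, 13:00-14:00, 16:00-17:00, 18:00-19:00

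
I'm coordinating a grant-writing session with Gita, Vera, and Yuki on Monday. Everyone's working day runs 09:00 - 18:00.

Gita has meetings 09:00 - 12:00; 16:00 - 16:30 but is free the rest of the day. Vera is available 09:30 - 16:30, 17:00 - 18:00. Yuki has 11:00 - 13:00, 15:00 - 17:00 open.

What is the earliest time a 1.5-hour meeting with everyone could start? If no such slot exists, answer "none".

none

Gita free: 12:00-16:00, 16:30-18:00 (invert busy blocks within the working day).
Vera free: 09:30-16:30, 17:00-18:00.
Yuki free: 11:00-13:00, 15:00-17:00.
Gita ∩ Vera: 12:00-16:00, 17:00-18:00.
Gita ∩ Vera ∩ Yuki: 12:00-13:00, 15:00-16:00.
Those are the intersection windows.
No common window is at least 90 minutes long.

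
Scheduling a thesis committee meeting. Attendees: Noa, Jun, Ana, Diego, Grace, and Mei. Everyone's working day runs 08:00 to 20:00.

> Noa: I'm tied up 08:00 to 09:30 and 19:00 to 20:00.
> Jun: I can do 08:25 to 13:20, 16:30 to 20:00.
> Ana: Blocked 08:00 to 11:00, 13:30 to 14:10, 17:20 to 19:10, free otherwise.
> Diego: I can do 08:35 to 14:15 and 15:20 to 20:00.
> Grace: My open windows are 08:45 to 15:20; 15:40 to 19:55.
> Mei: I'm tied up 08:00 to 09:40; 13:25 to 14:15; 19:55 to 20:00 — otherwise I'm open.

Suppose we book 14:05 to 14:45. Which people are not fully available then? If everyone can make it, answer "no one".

Ana, Diego, Jun, Mei

Noa free: 09:30-19:00 (invert busy blocks within the working day).
Jun free: 08:25-13:20, 16:30-20:00.
Ana free: 11:00-13:30, 14:10-17:20, 19:10-20:00 (invert busy blocks within the working day).
Diego free: 08:35-14:15, 15:20-20:00.
Grace free: 08:45-15:20, 15:40-19:55.
Mei free: 09:40-13:25, 14:15-19:55 (invert busy blocks within the working day).
Noa: free for 14:05-14:45. Jun: not fully free for 14:05-14:45. Ana: not fully free for 14:05-14:45. Diego: not fully free for 14:05-14:45. Grace: free for 14:05-14:45. Mei: not fully free for 14:05-14:45.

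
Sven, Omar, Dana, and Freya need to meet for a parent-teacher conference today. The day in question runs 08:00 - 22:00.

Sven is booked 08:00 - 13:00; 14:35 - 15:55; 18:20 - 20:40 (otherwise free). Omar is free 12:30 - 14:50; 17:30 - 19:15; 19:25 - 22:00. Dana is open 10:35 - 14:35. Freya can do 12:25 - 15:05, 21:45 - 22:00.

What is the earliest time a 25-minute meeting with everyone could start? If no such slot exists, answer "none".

Sven free: 13:00-14:35, 15:55-18:20, 20:40-22:00 (invert busy blocks within the working day).
Omar free: 12:30-14:50, 17:30-19:15, 19:25-22:00.
Dana free: 10:35-14:35.
Freya free: 12:25-15:05, 21:45-22:00.
Sven ∩ Omar: 13:00-14:35, 17:30-18:20, 20:40-22:00.
Sven ∩ Omar ∩ Dana: 13:00-14:35.
Sven ∩ Omar ∩ Dana ∩ Freya: 13:00-14:35.
The first common window of at least 25 minutes is 13:00-14:35, so the earliest start is 13:00.

13:00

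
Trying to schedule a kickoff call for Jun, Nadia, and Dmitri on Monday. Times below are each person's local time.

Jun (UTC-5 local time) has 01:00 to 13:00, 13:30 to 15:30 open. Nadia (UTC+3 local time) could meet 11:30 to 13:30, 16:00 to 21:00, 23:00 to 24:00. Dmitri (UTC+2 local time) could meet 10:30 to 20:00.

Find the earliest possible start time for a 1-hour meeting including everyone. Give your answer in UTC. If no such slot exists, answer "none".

08:30

Jun in UTC: 06:00-18:00, 18:30-20:30 (add 5h to convert from UTC-5).
Nadia in UTC: 08:30-10:30, 13:00-18:00, 20:00-21:00 (subtract 3h to convert from UTC+3).
Dmitri in UTC: 08:30-18:00 (subtract 2h to convert from UTC+2).
Jun ∩ Nadia: 08:30-10:30, 13:00-18:00, 20:00-20:30.
Jun ∩ Nadia ∩ Dmitri: 08:30-10:30, 13:00-18:00.
The first common window of at least 60 minutes is 08:30-10:30, so the earliest start is 08:30.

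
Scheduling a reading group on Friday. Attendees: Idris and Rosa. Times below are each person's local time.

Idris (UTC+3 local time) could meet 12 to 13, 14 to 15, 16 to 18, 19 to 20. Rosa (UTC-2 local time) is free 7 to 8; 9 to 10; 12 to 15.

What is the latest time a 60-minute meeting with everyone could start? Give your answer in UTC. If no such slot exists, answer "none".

16:00

Idris in UTC: 09:00-10:00, 11:00-12:00, 13:00-15:00, 16:00-17:00 (subtract 3h to convert from UTC+3).
Rosa in UTC: 09:00-10:00, 11:00-12:00, 14:00-17:00 (add 2h to convert from UTC-2).
Idris ∩ Rosa: 09:00-10:00, 11:00-12:00, 14:00-15:00, 16:00-17:00.
Those are the intersection windows.
The last common window of at least 60 minutes is 16:00-17:00; a 60-minute meeting can start as late as 16:00 and still end by 17:00.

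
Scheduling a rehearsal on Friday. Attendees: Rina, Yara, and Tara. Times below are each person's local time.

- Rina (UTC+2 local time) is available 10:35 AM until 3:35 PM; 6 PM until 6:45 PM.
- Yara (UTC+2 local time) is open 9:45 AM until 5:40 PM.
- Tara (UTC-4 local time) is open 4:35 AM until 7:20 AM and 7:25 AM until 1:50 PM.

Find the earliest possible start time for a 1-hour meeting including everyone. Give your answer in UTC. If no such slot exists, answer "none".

08:35

Rina in UTC: 08:35-13:35, 16:00-16:45 (subtract 2h to convert from UTC+2).
Yara in UTC: 07:45-15:40 (subtract 2h to convert from UTC+2).
Tara in UTC: 08:35-11:20, 11:25-17:50 (add 4h to convert from UTC-4).
Rina ∩ Yara: 08:35-13:35.
Rina ∩ Yara ∩ Tara: 08:35-11:20, 11:25-13:35.
So the common availability across everyone is 08:35-11:20, 11:25-13:35.
The first common window of at least 60 minutes is 08:35-11:20, so the earliest start is 08:35.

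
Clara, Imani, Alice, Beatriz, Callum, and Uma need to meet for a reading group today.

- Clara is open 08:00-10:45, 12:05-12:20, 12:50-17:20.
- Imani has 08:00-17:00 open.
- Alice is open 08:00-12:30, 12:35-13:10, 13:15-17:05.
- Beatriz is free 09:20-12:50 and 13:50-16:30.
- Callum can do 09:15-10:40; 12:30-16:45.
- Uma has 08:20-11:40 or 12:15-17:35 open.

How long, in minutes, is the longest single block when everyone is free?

160

Clara ∩ Imani: 08:00-10:45, 12:05-12:20, 12:50-17:00.
Clara ∩ Imani ∩ Alice: 08:00-10:45, 12:05-12:20, 12:50-13:10, 13:15-17:00.
Clara ∩ Imani ∩ Alice ∩ Beatriz: 09:20-10:45, 12:05-12:20, 13:50-16:30.
Clara ∩ Imani ∩ Alice ∩ Beatriz ∩ Callum: 09:20-10:40, 13:50-16:30.
Clara ∩ Imani ∩ Alice ∩ Beatriz ∩ Callum ∩ Uma: 09:20-10:40, 13:50-16:30.
So the common availability across everyone is 09:20-10:40, 13:50-16:30.
The longest is 13:50-16:30 at 160 minutes.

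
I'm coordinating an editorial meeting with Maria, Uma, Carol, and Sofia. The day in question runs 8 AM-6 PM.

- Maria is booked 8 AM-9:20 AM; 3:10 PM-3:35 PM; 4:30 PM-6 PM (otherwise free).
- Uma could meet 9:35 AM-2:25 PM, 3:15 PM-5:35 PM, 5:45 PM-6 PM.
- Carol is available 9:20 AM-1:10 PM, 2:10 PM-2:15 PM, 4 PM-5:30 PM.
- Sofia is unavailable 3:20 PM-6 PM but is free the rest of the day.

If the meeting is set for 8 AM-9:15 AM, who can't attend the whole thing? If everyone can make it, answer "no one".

Carol, Maria, Uma

Maria free: 09:20-15:10, 15:35-16:30 (invert busy blocks within the working day).
Uma free: 09:35-14:25, 15:15-17:35, 17:45-18:00.
Carol free: 09:20-13:10, 14:10-14:15, 16:00-17:30.
Sofia free: 08:00-15:20 (invert busy blocks within the working day).
Maria: not fully free for 08:00-09:15. Uma: not fully free for 08:00-09:15. Carol: not fully free for 08:00-09:15. Sofia: free for 08:00-09:15.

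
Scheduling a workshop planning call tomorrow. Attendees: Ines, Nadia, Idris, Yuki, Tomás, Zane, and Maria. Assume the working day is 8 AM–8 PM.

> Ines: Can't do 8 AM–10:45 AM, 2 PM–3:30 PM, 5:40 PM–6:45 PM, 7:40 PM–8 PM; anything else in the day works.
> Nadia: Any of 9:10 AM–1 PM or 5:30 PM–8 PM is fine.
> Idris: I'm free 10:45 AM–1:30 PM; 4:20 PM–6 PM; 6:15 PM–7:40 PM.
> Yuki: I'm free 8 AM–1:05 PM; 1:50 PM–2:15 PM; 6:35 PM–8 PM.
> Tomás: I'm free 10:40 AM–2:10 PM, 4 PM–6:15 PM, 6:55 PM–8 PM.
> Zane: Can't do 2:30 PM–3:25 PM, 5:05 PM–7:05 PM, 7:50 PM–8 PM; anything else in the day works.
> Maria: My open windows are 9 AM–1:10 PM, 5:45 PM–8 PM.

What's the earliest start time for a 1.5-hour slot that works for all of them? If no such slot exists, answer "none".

Ines free: 10:45-14:00, 15:30-17:40, 18:45-19:40 (invert busy blocks within the working day).
Nadia free: 09:10-13:00, 17:30-20:00.
Idris free: 10:45-13:30, 16:20-18:00, 18:15-19:40.
Yuki free: 08:00-13:05, 13:50-14:15, 18:35-20:00.
Tomás free: 10:40-14:10, 16:00-18:15, 18:55-20:00.
Zane free: 08:00-14:30, 15:25-17:05, 19:05-19:50 (invert busy blocks within the working day).
Maria free: 09:00-13:10, 17:45-20:00.
Ines ∩ Nadia: 10:45-13:00, 17:30-17:40, 18:45-19:40.
Ines ∩ Nadia ∩ Idris: 10:45-13:00, 17:30-17:40, 18:45-19:40.
Ines ∩ Nadia ∩ Idris ∩ Yuki: 10:45-13:00, 18:45-19:40.
Ines ∩ Nadia ∩ Idris ∩ Yuki ∩ Tomás: 10:45-13:00, 18:55-19:40.
Ines ∩ Nadia ∩ Idris ∩ Yuki ∩ Tomás ∩ Zane: 10:45-13:00, 19:05-19:40.
Ines ∩ Nadia ∩ Idris ∩ Yuki ∩ Tomás ∩ Zane ∩ Maria: 10:45-13:00, 19:05-19:40.
The first common window of at least 90 minutes is 10:45-13:00, so the earliest start is 10:45.

10:45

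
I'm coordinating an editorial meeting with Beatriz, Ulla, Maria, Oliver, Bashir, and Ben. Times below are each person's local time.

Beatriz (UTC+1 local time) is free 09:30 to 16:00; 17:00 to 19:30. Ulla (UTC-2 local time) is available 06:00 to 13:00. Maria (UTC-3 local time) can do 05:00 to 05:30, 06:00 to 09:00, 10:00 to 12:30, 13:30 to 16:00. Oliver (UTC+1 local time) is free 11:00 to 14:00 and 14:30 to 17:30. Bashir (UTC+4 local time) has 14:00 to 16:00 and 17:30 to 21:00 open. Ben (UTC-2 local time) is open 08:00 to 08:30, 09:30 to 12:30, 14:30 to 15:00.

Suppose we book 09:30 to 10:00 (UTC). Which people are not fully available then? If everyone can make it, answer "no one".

Beatriz in UTC: 08:30-15:00, 16:00-18:30 (subtract 1h to convert from UTC+1).
Ulla in UTC: 08:00-15:00 (add 2h to convert from UTC-2).
Maria in UTC: 08:00-08:30, 09:00-12:00, 13:00-15:30, 16:30-19:00 (add 3h to convert from UTC-3).
Oliver in UTC: 10:00-13:00, 13:30-16:30 (subtract 1h to convert from UTC+1).
Bashir in UTC: 10:00-12:00, 13:30-17:00 (subtract 4h to convert from UTC+4).
Ben in UTC: 10:00-10:30, 11:30-14:30, 16:30-17:00 (add 2h to convert from UTC-2).
Beatriz: free for 09:30-10:00. Ulla: free for 09:30-10:00. Maria: free for 09:30-10:00. Oliver: not fully free for 09:30-10:00. Bashir: not fully free for 09:30-10:00. Ben: not fully free for 09:30-10:00.

Bashir, Ben, Oliver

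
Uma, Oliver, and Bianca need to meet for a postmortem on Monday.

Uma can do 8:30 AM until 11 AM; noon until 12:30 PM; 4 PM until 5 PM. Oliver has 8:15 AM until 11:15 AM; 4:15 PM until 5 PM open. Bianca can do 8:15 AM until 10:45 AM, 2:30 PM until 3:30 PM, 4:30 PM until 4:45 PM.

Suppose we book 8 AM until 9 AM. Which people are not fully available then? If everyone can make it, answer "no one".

Bianca, Oliver, Uma

Uma: not fully free for 08:00-09:00. Oliver: not fully free for 08:00-09:00. Bianca: not fully free for 08:00-09:00.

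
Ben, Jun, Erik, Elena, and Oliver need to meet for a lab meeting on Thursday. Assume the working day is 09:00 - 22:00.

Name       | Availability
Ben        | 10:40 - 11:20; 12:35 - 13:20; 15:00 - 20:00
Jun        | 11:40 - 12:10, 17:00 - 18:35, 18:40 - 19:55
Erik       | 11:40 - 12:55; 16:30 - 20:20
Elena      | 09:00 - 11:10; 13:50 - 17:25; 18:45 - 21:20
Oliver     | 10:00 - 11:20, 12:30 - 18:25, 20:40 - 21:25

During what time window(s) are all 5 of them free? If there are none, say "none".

Ben ∩ Jun: 17:00-18:35, 18:40-19:55.
Ben ∩ Jun ∩ Erik: 17:00-18:35, 18:40-19:55.
Ben ∩ Jun ∩ Erik ∩ Elena: 17:00-17:25, 18:45-19:55.
Ben ∩ Jun ∩ Erik ∩ Elena ∩ Oliver: 17:00-17:25.
So the common availability across everyone is 17:00-17:25.

17:00-17:25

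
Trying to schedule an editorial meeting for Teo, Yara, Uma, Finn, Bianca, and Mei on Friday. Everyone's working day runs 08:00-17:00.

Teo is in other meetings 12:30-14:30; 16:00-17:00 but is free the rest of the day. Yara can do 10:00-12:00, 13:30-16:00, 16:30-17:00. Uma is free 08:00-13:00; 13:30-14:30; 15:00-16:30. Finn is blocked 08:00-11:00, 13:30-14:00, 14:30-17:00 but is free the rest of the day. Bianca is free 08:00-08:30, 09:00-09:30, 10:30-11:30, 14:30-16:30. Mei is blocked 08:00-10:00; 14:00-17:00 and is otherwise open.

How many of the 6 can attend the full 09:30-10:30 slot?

Teo free: 08:00-12:30, 14:30-16:00 (invert busy blocks within the working day).
Yara free: 10:00-12:00, 13:30-16:00, 16:30-17:00.
Uma free: 08:00-13:00, 13:30-14:30, 15:00-16:30.
Finn free: 11:00-13:30, 14:00-14:30 (invert busy blocks within the working day).
Bianca free: 08:00-08:30, 09:00-09:30, 10:30-11:30, 14:30-16:30.
Mei free: 10:00-14:00 (invert busy blocks within the working day).
Teo and Uma can make the full 09:30-10:30 slot — that's 2.

2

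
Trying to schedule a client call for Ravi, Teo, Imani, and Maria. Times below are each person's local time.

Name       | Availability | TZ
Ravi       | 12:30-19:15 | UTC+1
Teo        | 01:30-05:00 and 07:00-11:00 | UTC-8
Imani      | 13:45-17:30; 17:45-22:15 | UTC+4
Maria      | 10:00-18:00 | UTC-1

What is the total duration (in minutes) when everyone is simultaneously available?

Ravi in UTC: 11:30-18:15 (subtract 1h to convert from UTC+1).
Teo in UTC: 09:30-13:00, 15:00-19:00 (add 8h to convert from UTC-8).
Imani in UTC: 09:45-13:30, 13:45-18:15 (subtract 4h to convert from UTC+4).
Maria in UTC: 11:00-19:00 (add 1h to convert from UTC-1).
Ravi ∩ Teo: 11:30-13:00, 15:00-18:15.
Ravi ∩ Teo ∩ Imani: 11:30-13:00, 15:00-18:15.
Ravi ∩ Teo ∩ Imani ∩ Maria: 11:30-13:00, 15:00-18:15.
So the common availability across everyone is 11:30-13:00, 15:00-18:15.
Summing the common windows: 90 + 195 = 285 minutes.

285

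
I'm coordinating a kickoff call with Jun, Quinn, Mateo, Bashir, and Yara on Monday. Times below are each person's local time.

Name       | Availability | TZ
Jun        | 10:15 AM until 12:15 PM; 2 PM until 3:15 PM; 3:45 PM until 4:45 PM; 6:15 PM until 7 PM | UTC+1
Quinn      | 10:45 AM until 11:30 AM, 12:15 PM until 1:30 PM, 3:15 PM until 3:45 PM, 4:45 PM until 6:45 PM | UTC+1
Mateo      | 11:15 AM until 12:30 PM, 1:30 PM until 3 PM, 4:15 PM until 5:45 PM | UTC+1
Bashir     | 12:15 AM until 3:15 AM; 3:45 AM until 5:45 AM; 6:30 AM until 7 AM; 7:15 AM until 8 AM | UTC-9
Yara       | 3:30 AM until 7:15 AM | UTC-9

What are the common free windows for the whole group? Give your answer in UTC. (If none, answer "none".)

Jun in UTC: 09:15-11:15, 13:00-14:15, 14:45-15:45, 17:15-18:00 (subtract 1h to convert from UTC+1).
Quinn in UTC: 09:45-10:30, 11:15-12:30, 14:15-14:45, 15:45-17:45 (subtract 1h to convert from UTC+1).
Mateo in UTC: 10:15-11:30, 12:30-14:00, 15:15-16:45 (subtract 1h to convert from UTC+1).
Bashir in UTC: 09:15-12:15, 12:45-14:45, 15:30-16:00, 16:15-17:00 (add 9h to convert from UTC-9).
Yara in UTC: 12:30-16:15 (add 9h to convert from UTC-9).
Jun ∩ Quinn: 09:45-10:30, 17:15-17:45.
Jun ∩ Quinn ∩ Mateo: 10:15-10:30.
Jun ∩ Quinn ∩ Mateo ∩ Bashir: 10:15-10:30.
Jun ∩ Quinn ∩ Mateo ∩ Bashir ∩ Yara: ∅.
There is no time when everyone is free.

none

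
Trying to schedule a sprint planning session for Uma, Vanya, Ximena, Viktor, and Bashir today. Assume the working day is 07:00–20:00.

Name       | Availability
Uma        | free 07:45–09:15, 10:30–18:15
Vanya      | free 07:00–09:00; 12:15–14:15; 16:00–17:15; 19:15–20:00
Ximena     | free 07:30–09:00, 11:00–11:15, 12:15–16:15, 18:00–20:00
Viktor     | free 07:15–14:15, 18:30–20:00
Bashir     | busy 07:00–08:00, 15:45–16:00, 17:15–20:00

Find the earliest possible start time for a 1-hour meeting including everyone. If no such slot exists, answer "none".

08:00

Uma free: 07:45-09:15, 10:30-18:15.
Vanya free: 07:00-09:00, 12:15-14:15, 16:00-17:15, 19:15-20:00.
Ximena free: 07:30-09:00, 11:00-11:15, 12:15-16:15, 18:00-20:00.
Viktor free: 07:15-14:15, 18:30-20:00.
Bashir free: 08:00-15:45, 16:00-17:15 (invert busy blocks within the working day).
Uma ∩ Vanya: 07:45-09:00, 12:15-14:15, 16:00-17:15.
Uma ∩ Vanya ∩ Ximena: 07:45-09:00, 12:15-14:15, 16:00-16:15.
Uma ∩ Vanya ∩ Ximena ∩ Viktor: 07:45-09:00, 12:15-14:15.
Uma ∩ Vanya ∩ Ximena ∩ Viktor ∩ Bashir: 08:00-09:00, 12:15-14:15.
The first common window of at least 60 minutes is 08:00-09:00, so the earliest start is 08:00.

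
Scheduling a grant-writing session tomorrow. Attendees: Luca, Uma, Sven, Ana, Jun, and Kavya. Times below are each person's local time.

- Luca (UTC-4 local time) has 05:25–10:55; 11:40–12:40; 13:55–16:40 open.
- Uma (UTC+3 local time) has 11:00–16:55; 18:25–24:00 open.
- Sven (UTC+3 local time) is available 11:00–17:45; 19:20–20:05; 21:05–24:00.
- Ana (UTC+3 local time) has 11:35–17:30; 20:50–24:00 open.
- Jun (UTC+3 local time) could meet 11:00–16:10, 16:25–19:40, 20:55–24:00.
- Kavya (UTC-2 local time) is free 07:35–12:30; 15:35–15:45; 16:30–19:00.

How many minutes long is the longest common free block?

Luca in UTC: 09:25-14:55, 15:40-16:40, 17:55-20:40 (add 4h to convert from UTC-4).
Uma in UTC: 08:00-13:55, 15:25-21:00 (subtract 3h to convert from UTC+3).
Sven in UTC: 08:00-14:45, 16:20-17:05, 18:05-21:00 (subtract 3h to convert from UTC+3).
Ana in UTC: 08:35-14:30, 17:50-21:00 (subtract 3h to convert from UTC+3).
Jun in UTC: 08:00-13:10, 13:25-16:40, 17:55-21:00 (subtract 3h to convert from UTC+3).
Kavya in UTC: 09:35-14:30, 17:35-17:45, 18:30-21:00 (add 2h to convert from UTC-2).
Luca ∩ Uma: 09:25-13:55, 15:40-16:40, 17:55-20:40.
Luca ∩ Uma ∩ Sven: 09:25-13:55, 16:20-16:40, 18:05-20:40.
Luca ∩ Uma ∩ Sven ∩ Ana: 09:25-13:55, 18:05-20:40.
Luca ∩ Uma ∩ Sven ∩ Ana ∩ Jun: 09:25-13:10, 13:25-13:55, 18:05-20:40.
Luca ∩ Uma ∩ Sven ∩ Ana ∩ Jun ∩ Kavya: 09:35-13:10, 13:25-13:55, 18:30-20:40.
The longest is 09:35-13:10 at 215 minutes.

215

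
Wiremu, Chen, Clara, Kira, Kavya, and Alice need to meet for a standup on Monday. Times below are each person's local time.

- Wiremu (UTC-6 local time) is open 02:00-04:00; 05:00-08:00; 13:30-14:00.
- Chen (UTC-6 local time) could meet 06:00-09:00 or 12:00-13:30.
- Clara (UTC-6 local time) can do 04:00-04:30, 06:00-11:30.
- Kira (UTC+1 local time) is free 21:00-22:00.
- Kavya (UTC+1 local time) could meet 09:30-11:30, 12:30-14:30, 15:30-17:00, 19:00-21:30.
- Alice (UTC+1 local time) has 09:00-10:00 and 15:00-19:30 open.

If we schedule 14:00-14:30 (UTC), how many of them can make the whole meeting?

3

Wiremu in UTC: 08:00-10:00, 11:00-14:00, 19:30-20:00 (add 6h to convert from UTC-6).
Chen in UTC: 12:00-15:00, 18:00-19:30 (add 6h to convert from UTC-6).
Clara in UTC: 10:00-10:30, 12:00-17:30 (add 6h to convert from UTC-6).
Kira in UTC: 20:00-21:00 (subtract 1h to convert from UTC+1).
Kavya in UTC: 08:30-10:30, 11:30-13:30, 14:30-16:00, 18:00-20:30 (subtract 1h to convert from UTC+1).
Alice in UTC: 08:00-09:00, 14:00-18:30 (subtract 1h to convert from UTC+1).
Chen, Clara, and Alice can make the full 14:00-14:30 slot — that's 3.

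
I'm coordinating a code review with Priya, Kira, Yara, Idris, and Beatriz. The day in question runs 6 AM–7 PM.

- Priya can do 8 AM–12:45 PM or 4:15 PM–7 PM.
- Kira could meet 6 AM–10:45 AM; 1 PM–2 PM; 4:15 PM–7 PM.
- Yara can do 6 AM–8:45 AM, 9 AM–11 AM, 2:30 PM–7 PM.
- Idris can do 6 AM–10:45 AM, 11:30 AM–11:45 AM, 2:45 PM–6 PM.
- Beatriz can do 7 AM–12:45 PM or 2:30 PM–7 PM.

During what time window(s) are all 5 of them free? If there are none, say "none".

Priya ∩ Kira: 08:00-10:45, 16:15-19:00.
Priya ∩ Kira ∩ Yara: 08:00-08:45, 09:00-10:45, 16:15-19:00.
Priya ∩ Kira ∩ Yara ∩ Idris: 08:00-08:45, 09:00-10:45, 16:15-18:00.
Priya ∩ Kira ∩ Yara ∩ Idris ∩ Beatriz: 08:00-08:45, 09:00-10:45, 16:15-18:00.
Those are the intersection windows.

08:00-08:45, 09:00-10:45, 16:15-18:00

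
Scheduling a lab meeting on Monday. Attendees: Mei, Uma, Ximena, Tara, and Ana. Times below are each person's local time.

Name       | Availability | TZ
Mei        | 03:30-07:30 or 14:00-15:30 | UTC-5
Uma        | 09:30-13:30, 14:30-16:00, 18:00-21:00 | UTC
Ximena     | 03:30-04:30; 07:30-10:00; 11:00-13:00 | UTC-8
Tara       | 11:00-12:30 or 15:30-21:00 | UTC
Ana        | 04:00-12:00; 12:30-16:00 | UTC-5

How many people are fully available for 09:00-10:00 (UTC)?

Mei in UTC: 08:30-12:30, 19:00-20:30 (add 5h to convert from UTC-5).
Uma in UTC: 09:30-13:30, 14:30-16:00, 18:00-21:00.
Ximena in UTC: 11:30-12:30, 15:30-18:00, 19:00-21:00 (add 8h to convert from UTC-8).
Tara in UTC: 11:00-12:30, 15:30-21:00.
Ana in UTC: 09:00-17:00, 17:30-21:00 (add 5h to convert from UTC-5).
Mei and Ana can make the full 09:00-10:00 slot — that's 2.

2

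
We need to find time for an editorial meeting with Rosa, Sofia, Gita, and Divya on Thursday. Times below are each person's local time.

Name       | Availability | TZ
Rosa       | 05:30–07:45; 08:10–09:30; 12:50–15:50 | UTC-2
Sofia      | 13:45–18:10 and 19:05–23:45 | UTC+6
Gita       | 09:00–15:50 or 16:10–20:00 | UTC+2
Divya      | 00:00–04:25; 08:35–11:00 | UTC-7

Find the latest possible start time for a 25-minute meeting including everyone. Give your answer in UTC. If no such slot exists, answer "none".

17:20

Rosa in UTC: 07:30-09:45, 10:10-11:30, 14:50-17:50 (add 2h to convert from UTC-2).
Sofia in UTC: 07:45-12:10, 13:05-17:45 (subtract 6h to convert from UTC+6).
Gita in UTC: 07:00-13:50, 14:10-18:00 (subtract 2h to convert from UTC+2).
Divya in UTC: 07:00-11:25, 15:35-18:00 (add 7h to convert from UTC-7).
Rosa ∩ Sofia: 07:45-09:45, 10:10-11:30, 14:50-17:45.
Rosa ∩ Sofia ∩ Gita: 07:45-09:45, 10:10-11:30, 14:50-17:45.
Rosa ∩ Sofia ∩ Gita ∩ Divya: 07:45-09:45, 10:10-11:25, 15:35-17:45.
The last common window of at least 25 minutes is 15:35-17:45; a 25-minute meeting can start as late as 17:20 and still end by 17:45.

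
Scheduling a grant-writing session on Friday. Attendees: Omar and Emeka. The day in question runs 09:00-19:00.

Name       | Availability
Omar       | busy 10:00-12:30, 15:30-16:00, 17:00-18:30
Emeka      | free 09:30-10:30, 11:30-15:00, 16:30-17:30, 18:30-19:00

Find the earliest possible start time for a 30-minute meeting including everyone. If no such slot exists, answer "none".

Omar free: 09:00-10:00, 12:30-15:30, 16:00-17:00, 18:30-19:00 (invert busy blocks within the working day).
Emeka free: 09:30-10:30, 11:30-15:00, 16:30-17:30, 18:30-19:00.
Omar ∩ Emeka: 09:30-10:00, 12:30-15:00, 16:30-17:00, 18:30-19:00.
Those are the intersection windows.
The first common window of at least 30 minutes is 09:30-10:00, so the earliest start is 09:30.

09:30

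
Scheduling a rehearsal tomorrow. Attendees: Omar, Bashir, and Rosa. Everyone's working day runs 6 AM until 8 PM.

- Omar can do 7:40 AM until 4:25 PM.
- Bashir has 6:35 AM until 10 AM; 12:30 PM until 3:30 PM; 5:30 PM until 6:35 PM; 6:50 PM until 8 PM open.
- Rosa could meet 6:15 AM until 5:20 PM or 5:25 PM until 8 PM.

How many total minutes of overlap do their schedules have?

Omar ∩ Bashir: 07:40-10:00, 12:30-15:30.
Omar ∩ Bashir ∩ Rosa: 07:40-10:00, 12:30-15:30.
So the common availability across everyone is 07:40-10:00, 12:30-15:30.
Summing the common windows: 140 + 180 = 320 minutes.

320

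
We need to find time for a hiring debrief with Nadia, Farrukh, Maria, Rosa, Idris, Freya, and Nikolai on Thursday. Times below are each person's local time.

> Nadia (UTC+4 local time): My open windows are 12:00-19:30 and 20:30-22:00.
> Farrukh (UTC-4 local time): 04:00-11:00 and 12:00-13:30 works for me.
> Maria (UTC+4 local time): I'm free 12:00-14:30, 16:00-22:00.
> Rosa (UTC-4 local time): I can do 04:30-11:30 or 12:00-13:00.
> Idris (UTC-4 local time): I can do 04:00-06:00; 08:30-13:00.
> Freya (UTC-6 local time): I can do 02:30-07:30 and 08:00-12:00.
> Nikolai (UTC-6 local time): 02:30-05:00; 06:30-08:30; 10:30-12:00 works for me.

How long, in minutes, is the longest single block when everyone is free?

90

Nadia in UTC: 08:00-15:30, 16:30-18:00 (subtract 4h to convert from UTC+4).
Farrukh in UTC: 08:00-15:00, 16:00-17:30 (add 4h to convert from UTC-4).
Maria in UTC: 08:00-10:30, 12:00-18:00 (subtract 4h to convert from UTC+4).
Rosa in UTC: 08:30-15:30, 16:00-17:00 (add 4h to convert from UTC-4).
Idris in UTC: 08:00-10:00, 12:30-17:00 (add 4h to convert from UTC-4).
Freya in UTC: 08:30-13:30, 14:00-18:00 (add 6h to convert from UTC-6).
Nikolai in UTC: 08:30-11:00, 12:30-14:30, 16:30-18:00 (add 6h to convert from UTC-6).
Nadia ∩ Farrukh: 08:00-15:00, 16:30-17:30.
Nadia ∩ Farrukh ∩ Maria: 08:00-10:30, 12:00-15:00, 16:30-17:30.
Nadia ∩ Farrukh ∩ Maria ∩ Rosa: 08:30-10:30, 12:00-15:00, 16:30-17:00.
Nadia ∩ Farrukh ∩ Maria ∩ Rosa ∩ Idris: 08:30-10:00, 12:30-15:00, 16:30-17:00.
Nadia ∩ Farrukh ∩ Maria ∩ Rosa ∩ Idris ∩ Freya: 08:30-10:00, 12:30-13:30, 14:00-15:00, 16:30-17:00.
Nadia ∩ Farrukh ∩ Maria ∩ Rosa ∩ Idris ∩ Freya ∩ Nikolai: 08:30-10:00, 12:30-13:30, 14:00-14:30, 16:30-17:00.
So the common availability across everyone is 08:30-10:00, 12:30-13:30, 14:00-14:30, 16:30-17:00.
The longest is 08:30-10:00 at 90 minutes.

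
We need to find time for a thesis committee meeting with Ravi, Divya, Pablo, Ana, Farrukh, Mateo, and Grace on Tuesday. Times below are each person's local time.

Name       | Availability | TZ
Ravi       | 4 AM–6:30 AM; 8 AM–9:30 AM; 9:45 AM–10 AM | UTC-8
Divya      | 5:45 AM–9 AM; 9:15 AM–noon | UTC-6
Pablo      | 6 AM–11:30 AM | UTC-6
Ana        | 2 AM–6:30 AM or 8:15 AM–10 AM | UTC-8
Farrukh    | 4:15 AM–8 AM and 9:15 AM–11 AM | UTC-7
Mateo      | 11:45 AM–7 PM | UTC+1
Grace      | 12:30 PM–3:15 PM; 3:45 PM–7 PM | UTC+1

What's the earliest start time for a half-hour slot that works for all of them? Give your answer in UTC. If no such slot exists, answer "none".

Ravi in UTC: 12:00-14:30, 16:00-17:30, 17:45-18:00 (add 8h to convert from UTC-8).
Divya in UTC: 11:45-15:00, 15:15-18:00 (add 6h to convert from UTC-6).
Pablo in UTC: 12:00-17:30 (add 6h to convert from UTC-6).
Ana in UTC: 10:00-14:30, 16:15-18:00 (add 8h to convert from UTC-8).
Farrukh in UTC: 11:15-15:00, 16:15-18:00 (add 7h to convert from UTC-7).
Mateo in UTC: 10:45-18:00 (subtract 1h to convert from UTC+1).
Grace in UTC: 11:30-14:15, 14:45-18:00 (subtract 1h to convert from UTC+1).
Ravi ∩ Divya: 12:00-14:30, 16:00-17:30, 17:45-18:00.
Ravi ∩ Divya ∩ Pablo: 12:00-14:30, 16:00-17:30.
Ravi ∩ Divya ∩ Pablo ∩ Ana: 12:00-14:30, 16:15-17:30.
Ravi ∩ Divya ∩ Pablo ∩ Ana ∩ Farrukh: 12:00-14:30, 16:15-17:30.
Ravi ∩ Divya ∩ Pablo ∩ Ana ∩ Farrukh ∩ Mateo: 12:00-14:30, 16:15-17:30.
Ravi ∩ Divya ∩ Pablo ∩ Ana ∩ Farrukh ∩ Mateo ∩ Grace: 12:00-14:15, 16:15-17:30.
The first common window of at least 30 minutes is 12:00-14:15, so the earliest start is 12:00.

12:00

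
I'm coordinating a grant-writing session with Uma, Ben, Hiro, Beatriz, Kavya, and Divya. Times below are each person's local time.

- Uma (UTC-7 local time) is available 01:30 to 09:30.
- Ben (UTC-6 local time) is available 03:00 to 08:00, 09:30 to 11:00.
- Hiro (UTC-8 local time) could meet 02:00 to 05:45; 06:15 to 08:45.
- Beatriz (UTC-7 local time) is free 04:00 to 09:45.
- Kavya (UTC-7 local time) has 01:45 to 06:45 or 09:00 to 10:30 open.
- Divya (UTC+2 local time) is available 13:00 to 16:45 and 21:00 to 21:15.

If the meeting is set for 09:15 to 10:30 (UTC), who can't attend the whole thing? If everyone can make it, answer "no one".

Beatriz, Divya, Hiro

Uma in UTC: 08:30-16:30 (add 7h to convert from UTC-7).
Ben in UTC: 09:00-14:00, 15:30-17:00 (add 6h to convert from UTC-6).
Hiro in UTC: 10:00-13:45, 14:15-16:45 (add 8h to convert from UTC-8).
Beatriz in UTC: 11:00-16:45 (add 7h to convert from UTC-7).
Kavya in UTC: 08:45-13:45, 16:00-17:30 (add 7h to convert from UTC-7).
Divya in UTC: 11:00-14:45, 19:00-19:15 (subtract 2h to convert from UTC+2).
Uma: free for 09:15-10:30. Ben: free for 09:15-10:30. Hiro: not fully free for 09:15-10:30. Beatriz: not fully free for 09:15-10:30. Kavya: free for 09:15-10:30. Divya: not fully free for 09:15-10:30.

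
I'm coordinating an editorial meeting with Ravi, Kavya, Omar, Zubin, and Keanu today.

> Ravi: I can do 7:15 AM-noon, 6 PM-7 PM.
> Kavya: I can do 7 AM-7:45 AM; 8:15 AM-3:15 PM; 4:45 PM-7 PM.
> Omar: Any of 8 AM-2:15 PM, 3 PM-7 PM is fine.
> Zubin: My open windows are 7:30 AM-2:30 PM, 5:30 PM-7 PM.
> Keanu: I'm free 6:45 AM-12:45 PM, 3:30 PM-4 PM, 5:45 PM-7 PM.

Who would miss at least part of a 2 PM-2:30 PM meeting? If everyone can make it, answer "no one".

Keanu, Omar, Ravi

Ravi: not fully free for 14:00-14:30. Kavya: free for 14:00-14:30. Omar: not fully free for 14:00-14:30. Zubin: free for 14:00-14:30. Keanu: not fully free for 14:00-14:30.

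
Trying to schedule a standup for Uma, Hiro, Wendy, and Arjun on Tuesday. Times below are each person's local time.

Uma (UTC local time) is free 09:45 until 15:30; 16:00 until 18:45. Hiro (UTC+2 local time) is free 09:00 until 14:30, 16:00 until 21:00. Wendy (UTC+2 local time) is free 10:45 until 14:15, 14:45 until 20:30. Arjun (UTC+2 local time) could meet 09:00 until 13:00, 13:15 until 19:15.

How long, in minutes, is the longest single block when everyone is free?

Uma in UTC: 09:45-15:30, 16:00-18:45.
Hiro in UTC: 07:00-12:30, 14:00-19:00 (subtract 2h to convert from UTC+2).
Wendy in UTC: 08:45-12:15, 12:45-18:30 (subtract 2h to convert from UTC+2).
Arjun in UTC: 07:00-11:00, 11:15-17:15 (subtract 2h to convert from UTC+2).
Uma ∩ Hiro: 09:45-12:30, 14:00-15:30, 16:00-18:45.
Uma ∩ Hiro ∩ Wendy: 09:45-12:15, 14:00-15:30, 16:00-18:30.
Uma ∩ Hiro ∩ Wendy ∩ Arjun: 09:45-11:00, 11:15-12:15, 14:00-15:30, 16:00-17:15.
Those are the intersection windows.
The longest is 14:00-15:30 at 90 minutes.

90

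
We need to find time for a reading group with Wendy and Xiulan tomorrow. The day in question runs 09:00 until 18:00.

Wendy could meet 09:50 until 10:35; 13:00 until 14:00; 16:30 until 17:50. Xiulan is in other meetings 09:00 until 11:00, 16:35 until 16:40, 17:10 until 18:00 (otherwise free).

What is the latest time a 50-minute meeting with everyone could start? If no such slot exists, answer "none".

13:10

Wendy free: 09:50-10:35, 13:00-14:00, 16:30-17:50.
Xiulan free: 11:00-16:35, 16:40-17:10 (invert busy blocks within the working day).
Wendy ∩ Xiulan: 13:00-14:00, 16:30-16:35, 16:40-17:10.
The last common window of at least 50 minutes is 13:00-14:00; a 50-minute meeting can start as late as 13:10 and still end by 14:00.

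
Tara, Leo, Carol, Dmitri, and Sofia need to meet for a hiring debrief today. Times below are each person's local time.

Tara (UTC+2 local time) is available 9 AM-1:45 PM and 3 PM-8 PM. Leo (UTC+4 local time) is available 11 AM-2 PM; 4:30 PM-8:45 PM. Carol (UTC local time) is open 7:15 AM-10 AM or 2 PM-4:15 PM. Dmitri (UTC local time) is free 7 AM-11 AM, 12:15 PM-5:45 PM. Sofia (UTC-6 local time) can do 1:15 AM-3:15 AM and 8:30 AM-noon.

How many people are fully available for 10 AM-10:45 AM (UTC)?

2

Tara in UTC: 07:00-11:45, 13:00-18:00 (subtract 2h to convert from UTC+2).
Leo in UTC: 07:00-10:00, 12:30-16:45 (subtract 4h to convert from UTC+4).
Carol in UTC: 07:15-10:00, 14:00-16:15.
Dmitri in UTC: 07:00-11:00, 12:15-17:45.
Sofia in UTC: 07:15-09:15, 14:30-18:00 (add 6h to convert from UTC-6).
Tara and Dmitri can make the full 10:00-10:45 slot — that's 2.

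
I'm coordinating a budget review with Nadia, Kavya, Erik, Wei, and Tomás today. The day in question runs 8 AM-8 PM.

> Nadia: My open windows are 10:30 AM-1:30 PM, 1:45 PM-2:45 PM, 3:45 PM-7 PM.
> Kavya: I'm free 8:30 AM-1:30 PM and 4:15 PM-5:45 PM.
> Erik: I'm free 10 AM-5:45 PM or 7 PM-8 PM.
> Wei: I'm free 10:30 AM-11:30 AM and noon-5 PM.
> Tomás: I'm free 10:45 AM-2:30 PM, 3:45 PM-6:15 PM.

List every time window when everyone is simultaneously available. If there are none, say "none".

10:45-11:30, 12:00-13:30, 16:15-17:00

Nadia ∩ Kavya: 10:30-13:30, 16:15-17:45.
Nadia ∩ Kavya ∩ Erik: 10:30-13:30, 16:15-17:45.
Nadia ∩ Kavya ∩ Erik ∩ Wei: 10:30-11:30, 12:00-13:30, 16:15-17:00.
Nadia ∩ Kavya ∩ Erik ∩ Wei ∩ Tomás: 10:45-11:30, 12:00-13:30, 16:15-17:00.
Those are the intersection windows.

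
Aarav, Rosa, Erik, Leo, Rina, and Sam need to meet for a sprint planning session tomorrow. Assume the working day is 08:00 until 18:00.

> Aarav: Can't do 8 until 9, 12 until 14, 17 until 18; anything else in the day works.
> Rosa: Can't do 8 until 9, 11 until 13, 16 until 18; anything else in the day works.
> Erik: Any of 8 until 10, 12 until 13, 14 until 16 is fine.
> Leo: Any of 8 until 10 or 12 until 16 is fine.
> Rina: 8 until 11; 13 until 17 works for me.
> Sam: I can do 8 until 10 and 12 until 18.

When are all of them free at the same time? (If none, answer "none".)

Aarav free: 09:00-12:00, 14:00-17:00 (invert busy blocks within the working day).
Rosa free: 09:00-11:00, 13:00-16:00 (invert busy blocks within the working day).
Erik free: 08:00-10:00, 12:00-13:00, 14:00-16:00.
Leo free: 08:00-10:00, 12:00-16:00.
Rina free: 08:00-11:00, 13:00-17:00.
Sam free: 08:00-10:00, 12:00-18:00.
Aarav ∩ Rosa: 09:00-11:00, 14:00-16:00.
Aarav ∩ Rosa ∩ Erik: 09:00-10:00, 14:00-16:00.
Aarav ∩ Rosa ∩ Erik ∩ Leo: 09:00-10:00, 14:00-16:00.
Aarav ∩ Rosa ∩ Erik ∩ Leo ∩ Rina: 09:00-10:00, 14:00-16:00.
Aarav ∩ Rosa ∩ Erik ∩ Leo ∩ Rina ∩ Sam: 09:00-10:00, 14:00-16:00.

09:00-10:00, 14:00-16:00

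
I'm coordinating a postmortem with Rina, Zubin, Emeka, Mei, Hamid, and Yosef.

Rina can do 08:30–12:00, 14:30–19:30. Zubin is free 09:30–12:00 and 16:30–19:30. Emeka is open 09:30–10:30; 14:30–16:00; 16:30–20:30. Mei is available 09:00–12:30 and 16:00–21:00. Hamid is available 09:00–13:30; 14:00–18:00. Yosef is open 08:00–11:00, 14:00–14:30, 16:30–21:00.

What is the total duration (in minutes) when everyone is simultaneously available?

150

Rina ∩ Zubin: 09:30-12:00, 16:30-19:30.
Rina ∩ Zubin ∩ Emeka: 09:30-10:30, 16:30-19:30.
Rina ∩ Zubin ∩ Emeka ∩ Mei: 09:30-10:30, 16:30-19:30.
Rina ∩ Zubin ∩ Emeka ∩ Mei ∩ Hamid: 09:30-10:30, 16:30-18:00.
Rina ∩ Zubin ∩ Emeka ∩ Mei ∩ Hamid ∩ Yosef: 09:30-10:30, 16:30-18:00.
So the common availability across everyone is 09:30-10:30, 16:30-18:00.
Summing the common windows: 60 + 90 = 150 minutes.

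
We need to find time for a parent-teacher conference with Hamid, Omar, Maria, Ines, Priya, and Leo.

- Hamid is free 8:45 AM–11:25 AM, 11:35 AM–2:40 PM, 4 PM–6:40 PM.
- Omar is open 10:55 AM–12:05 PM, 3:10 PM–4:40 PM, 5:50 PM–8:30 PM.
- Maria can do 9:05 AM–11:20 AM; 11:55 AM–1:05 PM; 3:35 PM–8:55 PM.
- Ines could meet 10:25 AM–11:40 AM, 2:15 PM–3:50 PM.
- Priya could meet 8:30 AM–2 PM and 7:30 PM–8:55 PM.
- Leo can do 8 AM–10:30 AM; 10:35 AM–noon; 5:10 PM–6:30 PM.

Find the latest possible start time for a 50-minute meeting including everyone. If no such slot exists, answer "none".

none

Hamid ∩ Omar: 10:55-11:25, 11:35-12:05, 16:00-16:40, 17:50-18:40.
Hamid ∩ Omar ∩ Maria: 10:55-11:20, 11:55-12:05, 16:00-16:40, 17:50-18:40.
Hamid ∩ Omar ∩ Maria ∩ Ines: 10:55-11:20.
Hamid ∩ Omar ∩ Maria ∩ Ines ∩ Priya: 10:55-11:20.
Hamid ∩ Omar ∩ Maria ∩ Ines ∩ Priya ∩ Leo: 10:55-11:20.
No common window is at least 50 minutes long.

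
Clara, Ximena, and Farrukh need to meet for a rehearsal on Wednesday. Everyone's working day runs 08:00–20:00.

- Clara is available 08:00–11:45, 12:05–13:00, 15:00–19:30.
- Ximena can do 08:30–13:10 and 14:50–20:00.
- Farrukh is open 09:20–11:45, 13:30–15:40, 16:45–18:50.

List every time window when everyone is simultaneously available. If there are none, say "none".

Clara ∩ Ximena: 08:30-11:45, 12:05-13:00, 15:00-19:30.
Clara ∩ Ximena ∩ Farrukh: 09:20-11:45, 15:00-15:40, 16:45-18:50.

09:20-11:45, 15:00-15:40, 16:45-18:50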